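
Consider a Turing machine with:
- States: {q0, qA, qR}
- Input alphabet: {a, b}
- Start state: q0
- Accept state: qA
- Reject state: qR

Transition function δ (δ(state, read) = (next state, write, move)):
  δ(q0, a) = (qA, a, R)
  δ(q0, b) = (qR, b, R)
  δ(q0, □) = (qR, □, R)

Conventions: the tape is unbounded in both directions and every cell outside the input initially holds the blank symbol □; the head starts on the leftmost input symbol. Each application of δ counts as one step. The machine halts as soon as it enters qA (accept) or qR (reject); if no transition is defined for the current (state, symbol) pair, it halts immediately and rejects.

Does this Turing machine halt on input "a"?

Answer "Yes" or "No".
Step 0: [q0]a (head at position 0)
Step 1: δ(q0, a) = (qA, a, R)  ⊢  a[qA]□ (head at position 1)
The machine is in qA, so it halts and accepts.
It halts after 1 steps.

Final answer: Yes - halts after 1 steps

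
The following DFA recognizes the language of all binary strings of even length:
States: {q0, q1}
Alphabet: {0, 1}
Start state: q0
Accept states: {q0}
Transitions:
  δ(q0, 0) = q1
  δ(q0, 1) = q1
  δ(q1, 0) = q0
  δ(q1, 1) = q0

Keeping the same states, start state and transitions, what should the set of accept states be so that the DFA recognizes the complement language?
The DFA is complete (every state has a transition on every symbol), so the complement
is recognized by the same DFA with accepting and non-accepting states swapped.
Original accept states: {q0}
Complement accept states = All states - Original accept states
= {q0, q1} - {q0}
= {q1}
Complement language: strings of ODD length

Final answer: {q1}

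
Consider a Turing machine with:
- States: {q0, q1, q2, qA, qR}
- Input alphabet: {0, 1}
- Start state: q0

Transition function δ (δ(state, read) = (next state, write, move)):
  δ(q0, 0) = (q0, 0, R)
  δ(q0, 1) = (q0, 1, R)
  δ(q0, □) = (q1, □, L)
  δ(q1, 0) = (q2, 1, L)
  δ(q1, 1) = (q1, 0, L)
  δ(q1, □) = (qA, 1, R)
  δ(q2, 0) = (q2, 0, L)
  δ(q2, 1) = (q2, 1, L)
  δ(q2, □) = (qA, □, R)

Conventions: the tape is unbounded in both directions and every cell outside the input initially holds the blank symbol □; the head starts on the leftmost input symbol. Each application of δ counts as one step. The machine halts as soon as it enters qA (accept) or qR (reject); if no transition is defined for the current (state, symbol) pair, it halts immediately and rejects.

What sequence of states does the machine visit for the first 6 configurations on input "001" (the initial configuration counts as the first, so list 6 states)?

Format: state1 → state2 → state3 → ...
Step 0: [q0]001 (head at position 0)
Step 1: δ(q0, 0) = (q0, 0, R)  ⊢  0[q0]01 (head at position 1)
Step 2: δ(q0, 0) = (q0, 0, R)  ⊢  00[q0]1 (head at position 2)
Step 3: δ(q0, 1) = (q0, 1, R)  ⊢  001[q0]□ (head at position 3)
Step 4: δ(q0, □) = (q1, □, L)  ⊢  00[q1]1□ (head at position 2)
Step 5: δ(q1, 1) = (q1, 0, L)  ⊢  0[q1]00□ (head at position 1)
Reading off the states of these 6 configurations: q0 → q0 → q0 → q0 → q1 → q1

Final answer: q0 → q0 → q0 → q0 → q1 → q1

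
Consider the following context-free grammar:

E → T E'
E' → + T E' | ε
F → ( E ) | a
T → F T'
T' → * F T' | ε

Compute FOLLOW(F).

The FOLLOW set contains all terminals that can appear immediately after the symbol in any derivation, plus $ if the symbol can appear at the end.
Useful FIRST sets: FIRST(E') = {+, ε}, FIRST(T') = {*, ε} (both E' and T' are nullable).
FOLLOW(E): E is the start symbol → $; E appears in F → ( E ) followed by ')' → FOLLOW(E) = {), $}.
FOLLOW(E'): E' appears at the right end of E → T E' and of E' → + T E', so FOLLOW(E') ⊇ FOLLOW(E) (the second occurrence adds nothing new). FOLLOW(E') = {), $}.
FOLLOW(T): in E → T E' and E' → + T E', T is followed by E': add FIRST(E') minus ε = {+}; since E' is nullable, also add FOLLOW(E) and FOLLOW(E') = {), $}. FOLLOW(T) = {+, ), $}.
FOLLOW(T'): T' appears at the right end of T → F T' and of T' → * F T', so FOLLOW(T') = FOLLOW(T) = {+, ), $}.
FOLLOW(F): in T → F T' and T' → * F T', F is followed by T': add FIRST(T') minus ε = {*}; since T' is nullable, also add FOLLOW(T) and FOLLOW(T') = {+, ), $}. FOLLOW(F) = {*, +, ), $}.

Final answer: {$, ), *, +}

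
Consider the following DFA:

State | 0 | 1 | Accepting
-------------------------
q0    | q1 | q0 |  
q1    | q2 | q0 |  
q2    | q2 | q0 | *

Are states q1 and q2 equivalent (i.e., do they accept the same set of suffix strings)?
Try the suffix ε (the empty string).
From q1: q1 — not accepting.
From q2: q2 — accepting.
The two states disagree on this suffix, so they are not equivalent.

Final answer: No. Distinguishing string: ε (the empty string) - accepted from q2 but not from q1.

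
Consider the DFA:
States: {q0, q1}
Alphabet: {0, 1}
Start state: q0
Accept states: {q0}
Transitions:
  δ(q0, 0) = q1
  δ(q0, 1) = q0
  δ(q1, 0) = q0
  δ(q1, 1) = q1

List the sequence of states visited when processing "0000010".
Starting at q0
Read '0': q0 -> q1
Read '0': q1 -> q0
Read '0': q0 -> q1
Read '0': q1 -> q0
Read '0': q0 -> q1
Read '1': q1 -> q1
Read '0': q1 -> q0

Final answer: q0 -> q1 -> q0 -> q1 -> q0 -> q1 -> q1 -> q0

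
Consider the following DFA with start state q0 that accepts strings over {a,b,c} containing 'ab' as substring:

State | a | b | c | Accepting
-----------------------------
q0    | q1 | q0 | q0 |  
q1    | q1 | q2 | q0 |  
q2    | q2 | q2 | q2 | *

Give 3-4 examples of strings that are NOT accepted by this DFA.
Any strings that end in a non-accepting state work; for example:
"cba": q0 → q0 → q0 → q1; q1 is not accepting → rejected
"bcca": q0 → q0 → q0 → q0 → q1; q1 is not accepting → rejected
"cacb": q0 → q0 → q1 → q0 → q0; q0 is not accepting → rejected
"cbbb": q0 → q0 → q0 → q0 → q0; q0 is not accepting → rejected

Final answer: "cba", "bcca", "cacb", "cbbb"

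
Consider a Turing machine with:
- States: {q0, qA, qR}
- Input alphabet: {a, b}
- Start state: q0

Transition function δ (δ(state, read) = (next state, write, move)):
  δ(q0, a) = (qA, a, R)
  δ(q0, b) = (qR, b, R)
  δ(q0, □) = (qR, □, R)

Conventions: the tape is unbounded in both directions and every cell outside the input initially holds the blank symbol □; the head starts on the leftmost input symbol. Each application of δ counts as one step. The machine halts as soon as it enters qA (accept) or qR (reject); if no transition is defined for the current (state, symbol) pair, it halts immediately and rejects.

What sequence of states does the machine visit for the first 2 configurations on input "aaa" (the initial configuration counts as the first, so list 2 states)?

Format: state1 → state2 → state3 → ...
Step 0: [q0]aaa (head at position 0)
Step 1: δ(q0, a) = (qA, a, R)  ⊢  a[qA]aa (head at position 1)
Reading off the states of these 2 configurations: q0 → qA

Final answer: q0 → qA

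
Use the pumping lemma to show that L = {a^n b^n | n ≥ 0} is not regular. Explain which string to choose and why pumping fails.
Language: L = {a^n b^n | n ≥ 0} (equal numbers of a's followed by b's)
Step 1: Assume for contradiction that L is regular, with pumping length p.
Step 2: Choose s = a^p b^p. Then s ∈ L (it has p a's followed by p b's) and |s| ≥ p.
Step 3: Consider any decomposition s = xyz with |xy| ≤ p and |y| > 0. Since |xy| ≤ p and the first p symbols of s are all a's, y = a^k for some k with 1 ≤ k ≤ p.
Step 4: Pumping up (i = 2): xy²z = a^(p+k) b^p, which has more a's than b's, so xy²z ∉ L.
This contradicts the pumping lemma, so L is not regular.

Final answer: Choose s = a^p b^p. Since |xy| ≤ p, y = a^k with k ≥ 1. Then xy²z = a^(p+k) b^p ∉ L.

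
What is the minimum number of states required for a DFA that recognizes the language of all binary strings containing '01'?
Language: binary strings containing '01'
Lower bound (Myhill–Nerode): the prefixes ε, 0, 01 are pairwise distinguishable:
  ε vs 01: suffix ε distinguishes them (ε is rejected, 01 is accepted)
  0 vs 01: suffix ε distinguishes them (0 is rejected, 01 is accepted)
  ε vs 0: suffix 1 distinguishes them (ε·1 = 1 is rejected, 0·1 = 01 is accepted)
So any DFA needs at least 3 states.
Upper bound: a DFA with 3 states exists (one state per class above: 'no progress', 'last symbol 0', and 'seen 01' (accepting sink)).
Minimum states: 3

Final answer: 3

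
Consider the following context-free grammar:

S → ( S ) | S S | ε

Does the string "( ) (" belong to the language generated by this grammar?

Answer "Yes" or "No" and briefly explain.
Each production adds parentheses only in matched pairs (S → ( S )) or none at all, so every derived string has equally many '(' and ')'. The string ( ) ( has two '(' and one ')', so it cannot be derived.

Final answer: No - no valid derivation exists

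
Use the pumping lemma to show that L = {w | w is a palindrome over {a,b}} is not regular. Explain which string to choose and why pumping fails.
Language: L = {w | w is a palindrome over {a,b}} (strings that read the same forwards and backwards)
Step 1: Assume for contradiction that L is regular, with pumping length p.
Step 2: Choose s = a^p b a^p. Then s ∈ L (it reads the same forwards and backwards) and |s| ≥ p.
Step 3: Consider any decomposition s = xyz with |xy| ≤ p and |y| > 0. Since |xy| ≤ p and the first p symbols of s are all a's, y = a^k for some k with 1 ≤ k ≤ p.
Step 4: Pumping up (i = 2): xy²z = a^(p+k) b a^p. Its reverse is a^p b a^(p+k) ≠ a^(p+k) b a^p (the single b is no longer in the middle), so xy²z is not a palindrome and xy²z ∉ L.
This contradicts the pumping lemma, so L is not regular.

Final answer: Choose s = a^p b a^p. Since |xy| ≤ p, y = a^k with k ≥ 1. Then xy²z = a^(p+k) b a^p is not a palindrome, so ∉ L.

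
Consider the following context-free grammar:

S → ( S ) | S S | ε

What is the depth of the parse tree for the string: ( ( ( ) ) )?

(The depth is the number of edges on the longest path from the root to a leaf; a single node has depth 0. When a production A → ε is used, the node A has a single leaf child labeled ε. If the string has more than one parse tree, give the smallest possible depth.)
The string is 3 nested pairs. The shallowest parse tree applies S → ( S ) 3 times (one node per nested pair, each a child of the previous) and then S → ε in the middle.
S nodes at depths 0..3, ε leaf at depth 4; parentheses leaves are at depths 1..3.
(Using S → S S with an S → ε child anywhere only adds levels, so it cannot give a shallower tree.)
Depth = 4.

Final answer: 4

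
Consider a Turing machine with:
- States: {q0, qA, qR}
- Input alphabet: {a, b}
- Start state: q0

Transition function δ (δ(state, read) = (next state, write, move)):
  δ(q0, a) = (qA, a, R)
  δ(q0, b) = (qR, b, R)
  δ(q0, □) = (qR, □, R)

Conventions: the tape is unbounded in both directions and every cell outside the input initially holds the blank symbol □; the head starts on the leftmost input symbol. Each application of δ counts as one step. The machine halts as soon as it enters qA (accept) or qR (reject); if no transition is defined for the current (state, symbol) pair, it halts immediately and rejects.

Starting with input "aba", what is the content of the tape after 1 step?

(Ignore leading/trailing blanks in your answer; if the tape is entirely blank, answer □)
Step 0: [q0]aba (head at position 0)
Step 1: δ(q0, a) = (qA, a, R)  ⊢  a[qA]ba (head at position 1)
Tape after 1 step (ignoring surrounding blanks): aba

Final answer: Tape: aba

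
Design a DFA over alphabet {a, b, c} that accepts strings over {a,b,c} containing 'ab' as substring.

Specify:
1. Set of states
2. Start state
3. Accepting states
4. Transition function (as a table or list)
One valid DFA (any DFA recognizing the same language is acceptable):
States: {q0, q1, q2}
Start: q0
Accepting: {q2}
Transitions (accepting states marked with *):
State | a | b | c | Accepting
-----------------------------
q0    | q1 | q0 | q0 |  
q1    | q1 | q2 | q0 |  
q2    | q2 | q2 | q2 | *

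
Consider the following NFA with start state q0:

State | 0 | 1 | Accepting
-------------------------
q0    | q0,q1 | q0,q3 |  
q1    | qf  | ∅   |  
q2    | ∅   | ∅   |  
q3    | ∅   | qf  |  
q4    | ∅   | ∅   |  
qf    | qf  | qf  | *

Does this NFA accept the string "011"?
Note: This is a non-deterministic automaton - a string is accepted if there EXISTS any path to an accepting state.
Track the set of states the NFA could be in: start {q0}
Read '0': {q0} → {q0, q1}
Read '1': {q0, q1} → {q0, q3}
Read '1': {q0, q3} → {q0, q3, qf}
Final set {q0, q3, qf} contains accepting state(s) {qf} → accepted.

Final answer: Yes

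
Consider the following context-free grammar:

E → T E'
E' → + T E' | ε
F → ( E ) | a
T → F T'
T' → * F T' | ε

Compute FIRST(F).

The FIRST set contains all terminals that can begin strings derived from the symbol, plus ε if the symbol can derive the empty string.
FIRST(F): F → ( E ) contributes '(' and F → a contributes 'a', so FIRST(F) = {(, a}. F is not nullable.

Final answer: {(, a}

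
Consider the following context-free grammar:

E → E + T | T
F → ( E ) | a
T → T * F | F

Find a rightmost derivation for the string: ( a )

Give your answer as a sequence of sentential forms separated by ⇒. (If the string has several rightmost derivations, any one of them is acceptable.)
Start with E.
Step 1: the rightmost non-terminal is E; apply E → T:  T
Step 2: the rightmost non-terminal is T; apply T → F:  F
Step 3: the rightmost non-terminal is F; apply F → ( E ):  ( E )
Step 4: the rightmost non-terminal is E; apply E → T:  ( T )
Step 5: the rightmost non-terminal is T; apply T → F:  ( F )
Step 6: the rightmost non-terminal is F; apply F → a:  ( a )

Final answer: E ⇒ T ⇒ F ⇒ ( E ) ⇒ ( T ) ⇒ ( F ) ⇒ ( a )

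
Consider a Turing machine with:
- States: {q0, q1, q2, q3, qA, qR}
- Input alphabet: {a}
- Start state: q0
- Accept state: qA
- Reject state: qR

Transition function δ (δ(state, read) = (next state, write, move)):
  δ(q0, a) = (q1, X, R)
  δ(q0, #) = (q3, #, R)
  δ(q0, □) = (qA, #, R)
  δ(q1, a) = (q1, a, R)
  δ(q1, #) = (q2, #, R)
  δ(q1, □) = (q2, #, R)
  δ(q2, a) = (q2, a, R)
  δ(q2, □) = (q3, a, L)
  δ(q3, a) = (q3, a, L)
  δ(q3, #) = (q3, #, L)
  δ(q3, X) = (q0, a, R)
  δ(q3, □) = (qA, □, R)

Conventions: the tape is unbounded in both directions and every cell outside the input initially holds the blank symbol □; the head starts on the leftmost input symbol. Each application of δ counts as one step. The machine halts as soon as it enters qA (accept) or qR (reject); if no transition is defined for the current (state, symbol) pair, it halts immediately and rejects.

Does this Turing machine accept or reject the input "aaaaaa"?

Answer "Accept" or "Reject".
Trace (configuration after each step, as tape_left[state]tape_right with head position):
Step 0: [q0]aaaaaa (head at position 0)
Step 1: X[q1]aaaaa (head 1)
Step 2: Xa[q1]aaaa (head 2)
Step 3: Xaa[q1]aaa (head 3)
Step 4: Xaaa[q1]aa (head 4)
Step 5: Xaaaa[q1]a (head 5)
Step 6: Xaaaaa[q1]□ (head 6)
Step 7: Xaaaaa#[q2]□ (head 7)
Step 8: Xaaaaa[q3]#a (head 6)
Step 9: Xaaaa[q3]a#a (head 5)
Step 10: Xaaa[q3]aa#a (head 4)
Step 11: Xaa[q3]aaa#a (head 3)
Step 12: Xa[q3]aaaa#a (head 2)
Step 13: X[q3]aaaaa#a (head 1)
Step 14: [q3]Xaaaaa#a (head 0)
Step 15: a[q0]aaaaa#a (head 1)
Step 16: aX[q1]aaaa#a (head 2)
Step 17: aXa[q1]aaa#a (head 3)
Step 18: aXaa[q1]aa#a (head 4)
Step 19: aXaaa[q1]a#a (head 5)
Step 20: aXaaaa[q1]#a (head 6)
Step 21: aXaaaa#[q2]a (head 7)
Step 22: aXaaaa#a[q2]□ (head 8)
Step 23: aXaaaa#[q3]aa (head 7)
Step 24: aXaaaa[q3]#aa (head 6)
Step 25: aXaaa[q3]a#aa (head 5)
Step 26: aXaa[q3]aa#aa (head 4)
Step 27: aXa[q3]aaa#aa (head 3)
Step 28: aX[q3]aaaa#aa (head 2)
Step 29: a[q3]Xaaaa#aa (head 1)
Step 30: aa[q0]aaaa#aa (head 2)
Step 31: aaX[q1]aaa#aa (head 3)
Step 32: aaXa[q1]aa#aa (head 4)
Step 33: aaXaa[q1]a#aa (head 5)
Step 34: aaXaaa[q1]#aa (head 6)
Step 35: aaXaaa#[q2]aa (head 7)
Step 36: aaXaaa#a[q2]a (head 8)
Step 37: aaXaaa#aa[q2]□ (head 9)
Step 38: aaXaaa#a[q3]aa (head 8)
Step 39: aaXaaa#[q3]aaa (head 7)
Step 40: aaXaaa[q3]#aaa (head 6)
Step 41: aaXaa[q3]a#aaa (head 5)
Step 42: aaXa[q3]aa#aaa (head 4)
Step 43: aaX[q3]aaa#aaa (head 3)
Step 44: aa[q3]Xaaa#aaa (head 2)
Step 45: aaa[q0]aaa#aaa (head 3)
Step 46: aaaX[q1]aa#aaa (head 4)
Step 47: aaaXa[q1]a#aaa (head 5)
Step 48: aaaXaa[q1]#aaa (head 6)
Step 49: aaaXaa#[q2]aaa (head 7)
Step 50: aaaXaa#a[q2]aa (head 8)
Step 51: aaaXaa#aa[q2]a (head 9)
Step 52: aaaXaa#aaa[q2]□ (head 10)
Step 53: aaaXaa#aa[q3]aa (head 9)
Step 54: aaaXaa#a[q3]aaa (head 8)
Step 55: aaaXaa#[q3]aaaa (head 7)
Step 56: aaaXaa[q3]#aaaa (head 6)
Step 57: aaaXa[q3]a#aaaa (head 5)
Step 58: aaaX[q3]aa#aaaa (head 4)
Step 59: aaa[q3]Xaa#aaaa (head 3)
Step 60: aaaa[q0]aa#aaaa (head 4)
Step 61: aaaaX[q1]a#aaaa (head 5)
Step 62: aaaaXa[q1]#aaaa (head 6)
Step 63: aaaaXa#[q2]aaaa (head 7)
Step 64: aaaaXa#a[q2]aaa (head 8)
Step 65: aaaaXa#aa[q2]aa (head 9)
Step 66: aaaaXa#aaa[q2]a (head 10)
Step 67: aaaaXa#aaaa[q2]□ (head 11)
Step 68: aaaaXa#aaa[q3]aa (head 10)
Step 69: aaaaXa#aa[q3]aaa (head 9)
Step 70: aaaaXa#a[q3]aaaa (head 8)
Step 71: aaaaXa#[q3]aaaaa (head 7)
Step 72: aaaaXa[q3]#aaaaa (head 6)
Step 73: aaaaX[q3]a#aaaaa (head 5)
Step 74: aaaa[q3]Xa#aaaaa (head 4)
Step 75: aaaaa[q0]a#aaaaa (head 5)
Step 76: aaaaaX[q1]#aaaaa (head 6)
Step 77: aaaaaX#[q2]aaaaa (head 7)
Step 78: aaaaaX#a[q2]aaaa (head 8)
Step 79: aaaaaX#aa[q2]aaa (head 9)
Step 80: aaaaaX#aaa[q2]aa (head 10)
Step 81: aaaaaX#aaaa[q2]a (head 11)
Step 82: aaaaaX#aaaaa[q2]□ (head 12)
Step 83: aaaaaX#aaaa[q3]aa (head 11)
Step 84: aaaaaX#aaa[q3]aaa (head 10)
Step 85: aaaaaX#aa[q3]aaaa (head 9)
Step 86: aaaaaX#a[q3]aaaaa (head 8)
Step 87: aaaaaX#[q3]aaaaaa (head 7)
Step 88: aaaaaX[q3]#aaaaaa (head 6)
Step 89: aaaaa[q3]X#aaaaaa (head 5)
Step 90: aaaaaa[q0]#aaaaaa (head 6)
Step 91: aaaaaa#[q3]aaaaaa (head 7)
Step 92: aaaaaa[q3]#aaaaaa (head 6)
Step 93: aaaaa[q3]a#aaaaaa (head 5)
Step 94: aaaa[q3]aa#aaaaaa (head 4)
Step 95: aaa[q3]aaa#aaaaaa (head 3)
Step 96: aa[q3]aaaa#aaaaaa (head 2)
Step 97: a[q3]aaaaa#aaaaaa (head 1)
Step 98: [q3]aaaaaa#aaaaaa (head 0)
Step 99: [q3]□aaaaaa#aaaaaa (head -1)
Step 100: □[qA]aaaaaa#aaaaaa (head 0)
The machine is in qA, so it halts and accepts.

Final answer: Accept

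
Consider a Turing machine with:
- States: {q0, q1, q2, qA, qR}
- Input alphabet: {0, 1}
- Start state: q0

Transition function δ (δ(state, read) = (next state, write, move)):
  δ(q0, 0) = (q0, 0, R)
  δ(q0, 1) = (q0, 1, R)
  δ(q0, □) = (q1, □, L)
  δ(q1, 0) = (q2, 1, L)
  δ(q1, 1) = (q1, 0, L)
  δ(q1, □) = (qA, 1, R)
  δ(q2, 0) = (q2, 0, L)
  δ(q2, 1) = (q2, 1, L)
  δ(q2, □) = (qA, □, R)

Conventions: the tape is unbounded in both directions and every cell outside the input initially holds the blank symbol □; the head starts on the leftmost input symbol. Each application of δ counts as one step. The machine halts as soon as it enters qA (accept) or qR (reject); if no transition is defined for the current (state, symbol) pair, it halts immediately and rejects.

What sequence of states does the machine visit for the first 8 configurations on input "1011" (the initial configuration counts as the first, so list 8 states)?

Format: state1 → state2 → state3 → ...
Step 0: [q0]1011 (head at position 0)
Step 1: δ(q0, 1) = (q0, 1, R)  ⊢  1[q0]011 (head at position 1)
Step 2: δ(q0, 0) = (q0, 0, R)  ⊢  10[q0]11 (head at position 2)
Step 3: δ(q0, 1) = (q0, 1, R)  ⊢  101[q0]1 (head at position 3)
Step 4: δ(q0, 1) = (q0, 1, R)  ⊢  1011[q0]□ (head at position 4)
Step 5: δ(q0, □) = (q1, □, L)  ⊢  101[q1]1□ (head at position 3)
Step 6: δ(q1, 1) = (q1, 0, L)  ⊢  10[q1]10□ (head at position 2)
Step 7: δ(q1, 1) = (q1, 0, L)  ⊢  1[q1]000□ (head at position 1)
Reading off the states of these 8 configurations: q0 → q0 → q0 → q0 → q0 → q1 → q1 → q1

Final answer: q0 → q0 → q0 → q0 → q0 → q1 → q1 → q1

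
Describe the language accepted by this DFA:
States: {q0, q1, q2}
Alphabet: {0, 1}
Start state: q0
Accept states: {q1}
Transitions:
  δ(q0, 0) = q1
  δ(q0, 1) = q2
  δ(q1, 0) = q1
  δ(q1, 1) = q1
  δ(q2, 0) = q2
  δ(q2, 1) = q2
Analyzing the DFA structure:
Start state: q0
Accept states: {q1}
Interpreting what each state remembers (checking against the transitions):
  q0: nothing has been read yet
  q1: the first symbol was 0
  q2: the first symbol was 1 (trap state)
  δ(q0, 0): in q0 (nothing has been read yet), after reading 0 we have: the first symbol was 0 → q1
  δ(q0, 1): in q0 (nothing has been read yet), after reading 1 we have: the first symbol was 1 (trap state) → q2
  δ(q1, 0): in q1 (the first symbol was 0), after reading 0 we have: the first symbol was 0 → q1
  δ(q1, 1): in q1 (the first symbol was 0), after reading 1 we have: the first symbol was 0 → q1
  δ(q2, 0): in q2 (the first symbol was 1 (trap state)), after reading 0 we have: the first symbol was 1 (trap state) → q2
  δ(q2, 1): in q2 (the first symbol was 1 (trap state)), after reading 1 we have: the first symbol was 1 (trap state) → q2
A string is accepted iff it ends in {q1}, i.e. the first symbol was 0.
Language: All binary strings starting with 0

Final answer: All binary strings starting with 0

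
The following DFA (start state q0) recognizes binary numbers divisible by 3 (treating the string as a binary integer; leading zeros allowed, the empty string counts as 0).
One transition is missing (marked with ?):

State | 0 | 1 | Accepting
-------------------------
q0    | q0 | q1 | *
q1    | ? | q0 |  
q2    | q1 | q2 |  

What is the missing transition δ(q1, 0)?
q2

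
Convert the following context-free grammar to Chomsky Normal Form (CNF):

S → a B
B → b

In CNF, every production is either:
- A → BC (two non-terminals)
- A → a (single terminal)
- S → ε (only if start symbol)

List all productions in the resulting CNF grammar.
The grammar has no ε-productions or unit productions to eliminate.
S → a B has terminal a in a right-hand side of length ≥ 2: introduce T_a → a and use T_a in place of a.
B → b is already in CNF (single terminal) – keep it.
S → a B becomes S → T_a B.
Resulting CNF grammar (3 productions): T_a → a; B → b; S → T_a B

Final answer: T_a → a; B → b; S → T_a B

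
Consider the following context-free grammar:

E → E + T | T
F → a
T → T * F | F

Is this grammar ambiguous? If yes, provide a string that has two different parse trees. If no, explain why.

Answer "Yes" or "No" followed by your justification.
This is the standard stratified expression grammar: '+' is introduced only by the left-recursive rule E → E + T and '*' only by the left-recursive rule T → T * F, with F → a. For any string, the last '+' must be the one produced at the root E (everything after it is a T containing no '+'), and likewise within each T the last '*' is produced at its root. This fixes the parse tree uniquely (left-associative, '*' binding tighter than '+'), so every string has exactly one parse tree.

Final answer: No - the grammar is unambiguous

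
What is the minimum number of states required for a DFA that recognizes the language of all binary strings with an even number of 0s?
Language: binary strings with an even number of 0s
Lower bound (Myhill–Nerode): the prefixes ε, 0 are pairwise distinguishable:
  ε vs 0: suffix ε distinguishes them (ε has zero 0s (accepted), 0 has one 0 (rejected))
So any DFA needs at least 2 states.
Upper bound: a DFA with 2 states exists (one state per class above).
Minimum states: 2

Final answer: 2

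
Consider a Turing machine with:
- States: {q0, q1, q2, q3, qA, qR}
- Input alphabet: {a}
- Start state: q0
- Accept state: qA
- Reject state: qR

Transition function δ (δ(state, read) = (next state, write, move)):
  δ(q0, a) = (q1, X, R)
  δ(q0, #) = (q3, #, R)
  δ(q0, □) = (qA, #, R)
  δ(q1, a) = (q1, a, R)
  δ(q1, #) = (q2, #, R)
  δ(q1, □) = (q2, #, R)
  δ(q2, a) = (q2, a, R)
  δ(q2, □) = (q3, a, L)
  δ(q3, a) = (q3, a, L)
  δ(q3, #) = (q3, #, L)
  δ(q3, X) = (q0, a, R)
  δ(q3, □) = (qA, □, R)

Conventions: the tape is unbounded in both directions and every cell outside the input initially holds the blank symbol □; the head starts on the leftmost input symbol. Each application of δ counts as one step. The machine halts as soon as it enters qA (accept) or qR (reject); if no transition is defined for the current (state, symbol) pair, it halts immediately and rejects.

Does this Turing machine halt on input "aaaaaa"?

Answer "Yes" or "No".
Trace (configuration after each step, as tape_left[state]tape_right with head position):
Step 0: [q0]aaaaaa (head at position 0)
Step 1: X[q1]aaaaa (head 1)
Step 2: Xa[q1]aaaa (head 2)
Step 3: Xaa[q1]aaa (head 3)
Step 4: Xaaa[q1]aa (head 4)
Step 5: Xaaaa[q1]a (head 5)
Step 6: Xaaaaa[q1]□ (head 6)
Step 7: Xaaaaa#[q2]□ (head 7)
Step 8: Xaaaaa[q3]#a (head 6)
Step 9: Xaaaa[q3]a#a (head 5)
Step 10: Xaaa[q3]aa#a (head 4)
Step 11: Xaa[q3]aaa#a (head 3)
Step 12: Xa[q3]aaaa#a (head 2)
Step 13: X[q3]aaaaa#a (head 1)
Step 14: [q3]Xaaaaa#a (head 0)
Step 15: a[q0]aaaaa#a (head 1)
Step 16: aX[q1]aaaa#a (head 2)
Step 17: aXa[q1]aaa#a (head 3)
Step 18: aXaa[q1]aa#a (head 4)
Step 19: aXaaa[q1]a#a (head 5)
Step 20: aXaaaa[q1]#a (head 6)
Step 21: aXaaaa#[q2]a (head 7)
Step 22: aXaaaa#a[q2]□ (head 8)
Step 23: aXaaaa#[q3]aa (head 7)
Step 24: aXaaaa[q3]#aa (head 6)
Step 25: aXaaa[q3]a#aa (head 5)
Step 26: aXaa[q3]aa#aa (head 4)
Step 27: aXa[q3]aaa#aa (head 3)
Step 28: aX[q3]aaaa#aa (head 2)
Step 29: a[q3]Xaaaa#aa (head 1)
Step 30: aa[q0]aaaa#aa (head 2)
Step 31: aaX[q1]aaa#aa (head 3)
Step 32: aaXa[q1]aa#aa (head 4)
Step 33: aaXaa[q1]a#aa (head 5)
Step 34: aaXaaa[q1]#aa (head 6)
Step 35: aaXaaa#[q2]aa (head 7)
Step 36: aaXaaa#a[q2]a (head 8)
Step 37: aaXaaa#aa[q2]□ (head 9)
Step 38: aaXaaa#a[q3]aa (head 8)
Step 39: aaXaaa#[q3]aaa (head 7)
Step 40: aaXaaa[q3]#aaa (head 6)
Step 41: aaXaa[q3]a#aaa (head 5)
Step 42: aaXa[q3]aa#aaa (head 4)
Step 43: aaX[q3]aaa#aaa (head 3)
Step 44: aa[q3]Xaaa#aaa (head 2)
Step 45: aaa[q0]aaa#aaa (head 3)
Step 46: aaaX[q1]aa#aaa (head 4)
Step 47: aaaXa[q1]a#aaa (head 5)
Step 48: aaaXaa[q1]#aaa (head 6)
Step 49: aaaXaa#[q2]aaa (head 7)
Step 50: aaaXaa#a[q2]aa (head 8)
Step 51: aaaXaa#aa[q2]a (head 9)
Step 52: aaaXaa#aaa[q2]□ (head 10)
Step 53: aaaXaa#aa[q3]aa (head 9)
Step 54: aaaXaa#a[q3]aaa (head 8)
Step 55: aaaXaa#[q3]aaaa (head 7)
Step 56: aaaXaa[q3]#aaaa (head 6)
Step 57: aaaXa[q3]a#aaaa (head 5)
Step 58: aaaX[q3]aa#aaaa (head 4)
Step 59: aaa[q3]Xaa#aaaa (head 3)
Step 60: aaaa[q0]aa#aaaa (head 4)
Step 61: aaaaX[q1]a#aaaa (head 5)
Step 62: aaaaXa[q1]#aaaa (head 6)
Step 63: aaaaXa#[q2]aaaa (head 7)
Step 64: aaaaXa#a[q2]aaa (head 8)
Step 65: aaaaXa#aa[q2]aa (head 9)
Step 66: aaaaXa#aaa[q2]a (head 10)
Step 67: aaaaXa#aaaa[q2]□ (head 11)
Step 68: aaaaXa#aaa[q3]aa (head 10)
Step 69: aaaaXa#aa[q3]aaa (head 9)
Step 70: aaaaXa#a[q3]aaaa (head 8)
Step 71: aaaaXa#[q3]aaaaa (head 7)
Step 72: aaaaXa[q3]#aaaaa (head 6)
Step 73: aaaaX[q3]a#aaaaa (head 5)
Step 74: aaaa[q3]Xa#aaaaa (head 4)
Step 75: aaaaa[q0]a#aaaaa (head 5)
Step 76: aaaaaX[q1]#aaaaa (head 6)
Step 77: aaaaaX#[q2]aaaaa (head 7)
Step 78: aaaaaX#a[q2]aaaa (head 8)
Step 79: aaaaaX#aa[q2]aaa (head 9)
Step 80: aaaaaX#aaa[q2]aa (head 10)
Step 81: aaaaaX#aaaa[q2]a (head 11)
Step 82: aaaaaX#aaaaa[q2]□ (head 12)
Step 83: aaaaaX#aaaa[q3]aa (head 11)
Step 84: aaaaaX#aaa[q3]aaa (head 10)
Step 85: aaaaaX#aa[q3]aaaa (head 9)
Step 86: aaaaaX#a[q3]aaaaa (head 8)
Step 87: aaaaaX#[q3]aaaaaa (head 7)
Step 88: aaaaaX[q3]#aaaaaa (head 6)
Step 89: aaaaa[q3]X#aaaaaa (head 5)
Step 90: aaaaaa[q0]#aaaaaa (head 6)
Step 91: aaaaaa#[q3]aaaaaa (head 7)
Step 92: aaaaaa[q3]#aaaaaa (head 6)
Step 93: aaaaa[q3]a#aaaaaa (head 5)
Step 94: aaaa[q3]aa#aaaaaa (head 4)
Step 95: aaa[q3]aaa#aaaaaa (head 3)
Step 96: aa[q3]aaaa#aaaaaa (head 2)
Step 97: a[q3]aaaaa#aaaaaa (head 1)
Step 98: [q3]aaaaaa#aaaaaa (head 0)
Step 99: [q3]□aaaaaa#aaaaaa (head -1)
Step 100: □[qA]aaaaaa#aaaaaa (head 0)
The machine is in qA, so it halts and accepts.
It halts after 100 steps.

Final answer: Yes - halts after 100 steps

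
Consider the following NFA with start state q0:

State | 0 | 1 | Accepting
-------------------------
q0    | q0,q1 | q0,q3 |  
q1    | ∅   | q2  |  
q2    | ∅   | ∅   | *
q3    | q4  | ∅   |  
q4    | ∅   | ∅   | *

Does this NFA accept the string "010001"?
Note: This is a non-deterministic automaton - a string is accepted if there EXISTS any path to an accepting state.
Track the set of states the NFA could be in: start {q0}
Read '0': {q0} → {q0, q1}
Read '1': {q0, q1} → {q0, q2, q3}
Read '0': {q0, q2, q3} → {q0, q1, q4}
Read '0': {q0, q1, q4} → {q0, q1}
Read '0': {q0, q1} → {q0, q1}
Read '1': {q0, q1} → {q0, q2, q3}
Final set {q0, q2, q3} contains accepting state(s) {q2} → accepted.

Final answer: Yes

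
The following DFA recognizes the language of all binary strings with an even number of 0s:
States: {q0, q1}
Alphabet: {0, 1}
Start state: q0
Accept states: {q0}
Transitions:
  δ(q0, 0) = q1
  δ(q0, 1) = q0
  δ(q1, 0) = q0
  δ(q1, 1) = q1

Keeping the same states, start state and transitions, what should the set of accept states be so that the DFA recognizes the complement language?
The DFA is complete (every state has a transition on every symbol), so the complement
is recognized by the same DFA with accepting and non-accepting states swapped.
Original accept states: {q0}
Complement accept states = All states - Original accept states
= {q0, q1} - {q0}
= {q1}
Complement language: strings with an ODD number of 0s

Final answer: {q1}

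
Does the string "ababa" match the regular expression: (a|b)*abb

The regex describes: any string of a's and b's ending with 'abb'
No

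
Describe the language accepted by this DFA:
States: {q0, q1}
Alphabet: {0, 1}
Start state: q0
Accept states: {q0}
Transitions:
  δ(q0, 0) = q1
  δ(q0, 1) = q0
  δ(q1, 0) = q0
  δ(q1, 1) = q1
Analyzing the DFA structure:
Start state: q0
Accept states: {q0}
Interpreting what each state remembers (checking against the transitions):
  q0: an even number of 0s has been read so far
  q1: an odd number of 0s has been read so far
  δ(q0, 0): in q0 (an even number of 0s has been read so far), after reading 0 we have: an odd number of 0s has been read so far → q1
  δ(q0, 1): in q0 (an even number of 0s has been read so far), after reading 1 we have: an even number of 0s has been read so far → q0
  δ(q1, 0): in q1 (an odd number of 0s has been read so far), after reading 0 we have: an even number of 0s has been read so far → q0
  δ(q1, 1): in q1 (an odd number of 0s has been read so far), after reading 1 we have: an odd number of 0s has been read so far → q1
A string is accepted iff it ends in {q0}, i.e. an even number of 0s has been read so far.
Language: All binary strings with an even number of 0s

Final answer: All binary strings with an even number of 0s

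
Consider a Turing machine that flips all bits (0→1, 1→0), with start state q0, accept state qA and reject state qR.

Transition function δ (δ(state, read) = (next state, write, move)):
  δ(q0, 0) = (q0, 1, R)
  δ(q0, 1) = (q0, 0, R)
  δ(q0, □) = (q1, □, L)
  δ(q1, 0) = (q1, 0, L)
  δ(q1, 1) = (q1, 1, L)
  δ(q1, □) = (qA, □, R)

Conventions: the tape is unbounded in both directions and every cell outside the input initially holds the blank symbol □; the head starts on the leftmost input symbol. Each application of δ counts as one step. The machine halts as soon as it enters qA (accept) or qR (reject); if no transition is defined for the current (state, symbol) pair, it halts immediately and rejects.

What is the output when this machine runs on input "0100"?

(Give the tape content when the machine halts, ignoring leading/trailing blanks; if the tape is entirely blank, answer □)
Step 0: [q0]0100 (head at position 0)
Step 1: δ(q0, 0) = (q0, 1, R)  ⊢  1[q0]100 (head at position 1)
Step 2: δ(q0, 1) = (q0, 0, R)  ⊢  10[q0]00 (head at position 2)
Step 3: δ(q0, 0) = (q0, 1, R)  ⊢  101[q0]0 (head at position 3)
Step 4: δ(q0, 0) = (q0, 1, R)  ⊢  1011[q0]□ (head at position 4)
Step 5: δ(q0, □) = (q1, □, L)  ⊢  101[q1]1□ (head at position 3)
Step 6: δ(q1, 1) = (q1, 1, L)  ⊢  10[q1]11□ (head at position 2)
Step 7: δ(q1, 1) = (q1, 1, L)  ⊢  1[q1]011□ (head at position 1)
Step 8: δ(q1, 0) = (q1, 0, L)  ⊢  [q1]1011□ (head at position 0)
Step 9: δ(q1, 1) = (q1, 1, L)  ⊢  [q1]□1011□ (head at position -1)
Step 10: δ(q1, □) = (qA, □, R)  ⊢  □[qA]1011□ (head at position 0)
The machine is in qA, so it halts and accepts.
Tape content when halted (ignoring surrounding blanks): 1011

Final answer: Output: 1011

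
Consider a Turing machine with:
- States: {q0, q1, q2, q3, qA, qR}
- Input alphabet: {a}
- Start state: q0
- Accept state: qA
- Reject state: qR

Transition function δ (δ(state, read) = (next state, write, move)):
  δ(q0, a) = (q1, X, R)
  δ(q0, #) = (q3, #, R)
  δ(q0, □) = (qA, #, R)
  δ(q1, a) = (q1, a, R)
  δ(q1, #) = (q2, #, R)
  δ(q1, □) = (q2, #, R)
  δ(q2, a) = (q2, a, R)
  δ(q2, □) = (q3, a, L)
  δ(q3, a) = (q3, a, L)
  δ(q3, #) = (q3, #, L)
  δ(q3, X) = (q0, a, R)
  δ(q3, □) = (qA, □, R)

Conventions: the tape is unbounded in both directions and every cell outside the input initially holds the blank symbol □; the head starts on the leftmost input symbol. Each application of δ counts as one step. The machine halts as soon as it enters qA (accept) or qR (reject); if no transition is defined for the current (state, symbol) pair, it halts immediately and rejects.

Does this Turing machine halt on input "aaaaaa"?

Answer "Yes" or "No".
Trace (configuration after each step, as tape_left[state]tape_right with head position):
Step 0: [q0]aaaaaa (head at position 0)
Step 1: X[q1]aaaaa (head 1)
Step 2: Xa[q1]aaaa (head 2)
Step 3: Xaa[q1]aaa (head 3)
Step 4: Xaaa[q1]aa (head 4)
Step 5: Xaaaa[q1]a (head 5)
Step 6: Xaaaaa[q1]□ (head 6)
Step 7: Xaaaaa#[q2]□ (head 7)
Step 8: Xaaaaa[q3]#a (head 6)
Step 9: Xaaaa[q3]a#a (head 5)
Step 10: Xaaa[q3]aa#a (head 4)
Step 11: Xaa[q3]aaa#a (head 3)
Step 12: Xa[q3]aaaa#a (head 2)
Step 13: X[q3]aaaaa#a (head 1)
Step 14: [q3]Xaaaaa#a (head 0)
Step 15: a[q0]aaaaa#a (head 1)
Step 16: aX[q1]aaaa#a (head 2)
Step 17: aXa[q1]aaa#a (head 3)
Step 18: aXaa[q1]aa#a (head 4)
Step 19: aXaaa[q1]a#a (head 5)
Step 20: aXaaaa[q1]#a (head 6)
Step 21: aXaaaa#[q2]a (head 7)
Step 22: aXaaaa#a[q2]□ (head 8)
Step 23: aXaaaa#[q3]aa (head 7)
Step 24: aXaaaa[q3]#aa (head 6)
Step 25: aXaaa[q3]a#aa (head 5)
Step 26: aXaa[q3]aa#aa (head 4)
Step 27: aXa[q3]aaa#aa (head 3)
Step 28: aX[q3]aaaa#aa (head 2)
Step 29: a[q3]Xaaaa#aa (head 1)
Step 30: aa[q0]aaaa#aa (head 2)
Step 31: aaX[q1]aaa#aa (head 3)
Step 32: aaXa[q1]aa#aa (head 4)
Step 33: aaXaa[q1]a#aa (head 5)
Step 34: aaXaaa[q1]#aa (head 6)
Step 35: aaXaaa#[q2]aa (head 7)
Step 36: aaXaaa#a[q2]a (head 8)
Step 37: aaXaaa#aa[q2]□ (head 9)
Step 38: aaXaaa#a[q3]aa (head 8)
Step 39: aaXaaa#[q3]aaa (head 7)
Step 40: aaXaaa[q3]#aaa (head 6)
Step 41: aaXaa[q3]a#aaa (head 5)
Step 42: aaXa[q3]aa#aaa (head 4)
Step 43: aaX[q3]aaa#aaa (head 3)
Step 44: aa[q3]Xaaa#aaa (head 2)
Step 45: aaa[q0]aaa#aaa (head 3)
Step 46: aaaX[q1]aa#aaa (head 4)
Step 47: aaaXa[q1]a#aaa (head 5)
Step 48: aaaXaa[q1]#aaa (head 6)
Step 49: aaaXaa#[q2]aaa (head 7)
Step 50: aaaXaa#a[q2]aa (head 8)
Step 51: aaaXaa#aa[q2]a (head 9)
Step 52: aaaXaa#aaa[q2]□ (head 10)
Step 53: aaaXaa#aa[q3]aa (head 9)
Step 54: aaaXaa#a[q3]aaa (head 8)
Step 55: aaaXaa#[q3]aaaa (head 7)
Step 56: aaaXaa[q3]#aaaa (head 6)
Step 57: aaaXa[q3]a#aaaa (head 5)
Step 58: aaaX[q3]aa#aaaa (head 4)
Step 59: aaa[q3]Xaa#aaaa (head 3)
Step 60: aaaa[q0]aa#aaaa (head 4)
Step 61: aaaaX[q1]a#aaaa (head 5)
Step 62: aaaaXa[q1]#aaaa (head 6)
Step 63: aaaaXa#[q2]aaaa (head 7)
Step 64: aaaaXa#a[q2]aaa (head 8)
Step 65: aaaaXa#aa[q2]aa (head 9)
Step 66: aaaaXa#aaa[q2]a (head 10)
Step 67: aaaaXa#aaaa[q2]□ (head 11)
Step 68: aaaaXa#aaa[q3]aa (head 10)
Step 69: aaaaXa#aa[q3]aaa (head 9)
Step 70: aaaaXa#a[q3]aaaa (head 8)
Step 71: aaaaXa#[q3]aaaaa (head 7)
Step 72: aaaaXa[q3]#aaaaa (head 6)
Step 73: aaaaX[q3]a#aaaaa (head 5)
Step 74: aaaa[q3]Xa#aaaaa (head 4)
Step 75: aaaaa[q0]a#aaaaa (head 5)
Step 76: aaaaaX[q1]#aaaaa (head 6)
Step 77: aaaaaX#[q2]aaaaa (head 7)
Step 78: aaaaaX#a[q2]aaaa (head 8)
Step 79: aaaaaX#aa[q2]aaa (head 9)
Step 80: aaaaaX#aaa[q2]aa (head 10)
Step 81: aaaaaX#aaaa[q2]a (head 11)
Step 82: aaaaaX#aaaaa[q2]□ (head 12)
Step 83: aaaaaX#aaaa[q3]aa (head 11)
Step 84: aaaaaX#aaa[q3]aaa (head 10)
Step 85: aaaaaX#aa[q3]aaaa (head 9)
Step 86: aaaaaX#a[q3]aaaaa (head 8)
Step 87: aaaaaX#[q3]aaaaaa (head 7)
Step 88: aaaaaX[q3]#aaaaaa (head 6)
Step 89: aaaaa[q3]X#aaaaaa (head 5)
Step 90: aaaaaa[q0]#aaaaaa (head 6)
Step 91: aaaaaa#[q3]aaaaaa (head 7)
Step 92: aaaaaa[q3]#aaaaaa (head 6)
Step 93: aaaaa[q3]a#aaaaaa (head 5)
Step 94: aaaa[q3]aa#aaaaaa (head 4)
Step 95: aaa[q3]aaa#aaaaaa (head 3)
Step 96: aa[q3]aaaa#aaaaaa (head 2)
Step 97: a[q3]aaaaa#aaaaaa (head 1)
Step 98: [q3]aaaaaa#aaaaaa (head 0)
Step 99: [q3]□aaaaaa#aaaaaa (head -1)
Step 100: □[qA]aaaaaa#aaaaaa (head 0)
The machine is in qA, so it halts and accepts.
It halts after 100 steps.

Final answer: Yes - halts after 100 steps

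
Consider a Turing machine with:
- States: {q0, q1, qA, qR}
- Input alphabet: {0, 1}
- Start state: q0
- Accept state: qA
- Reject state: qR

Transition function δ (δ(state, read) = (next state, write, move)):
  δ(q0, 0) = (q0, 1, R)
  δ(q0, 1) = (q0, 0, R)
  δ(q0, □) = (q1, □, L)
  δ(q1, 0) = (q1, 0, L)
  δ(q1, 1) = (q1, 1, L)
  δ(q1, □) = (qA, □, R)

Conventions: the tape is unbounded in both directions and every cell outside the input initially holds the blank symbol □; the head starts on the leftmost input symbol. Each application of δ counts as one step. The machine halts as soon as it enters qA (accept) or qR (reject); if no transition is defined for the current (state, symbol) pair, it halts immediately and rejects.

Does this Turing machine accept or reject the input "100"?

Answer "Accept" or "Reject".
Step 0: [q0]100 (head at position 0)
Step 1: δ(q0, 1) = (q0, 0, R)  ⊢  0[q0]00 (head at position 1)
Step 2: δ(q0, 0) = (q0, 1, R)  ⊢  01[q0]0 (head at position 2)
Step 3: δ(q0, 0) = (q0, 1, R)  ⊢  011[q0]□ (head at position 3)
Step 4: δ(q0, □) = (q1, □, L)  ⊢  01[q1]1□ (head at position 2)
Step 5: δ(q1, 1) = (q1, 1, L)  ⊢  0[q1]11□ (head at position 1)
Step 6: δ(q1, 1) = (q1, 1, L)  ⊢  [q1]011□ (head at position 0)
Step 7: δ(q1, 0) = (q1, 0, L)  ⊢  [q1]□011□ (head at position -1)
Step 8: δ(q1, □) = (qA, □, R)  ⊢  □[qA]011□ (head at position 0)
The machine is in qA, so it halts and accepts.

Final answer: Accept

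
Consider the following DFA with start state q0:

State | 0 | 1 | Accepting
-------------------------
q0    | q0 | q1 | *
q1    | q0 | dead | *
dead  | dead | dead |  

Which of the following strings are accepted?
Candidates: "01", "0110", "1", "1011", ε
"01": q0 → q0 → q1; q1 is accepting → accepted
"0110": q0 → q0 → q1 → dead → dead; dead is not accepting → rejected
"1": q0 → q1; q1 is accepting → accepted
"1011": q0 → q1 → q0 → q1 → dead; dead is not accepting → rejected
ε: q0; q0 is accepting → accepted

Final answer: "01", "1", ε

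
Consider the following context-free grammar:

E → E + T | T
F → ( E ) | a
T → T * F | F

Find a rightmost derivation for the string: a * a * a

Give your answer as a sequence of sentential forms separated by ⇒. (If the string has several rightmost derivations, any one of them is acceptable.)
Start with E.
Step 1: the rightmost non-terminal is E; apply E → T:  T
Step 2: the rightmost non-terminal is T; apply T → T * F:  T * F
Step 3: the rightmost non-terminal is F; apply F → a:  T * a
Step 4: the rightmost non-terminal is T; apply T → T * F:  T * F * a
Step 5: the rightmost non-terminal is F; apply F → a:  T * a * a
Step 6: the rightmost non-terminal is T; apply T → F:  F * a * a
Step 7: the rightmost non-terminal is F; apply F → a:  a * a * a

Final answer: E ⇒ T ⇒ T * F ⇒ T * a ⇒ T * F * a ⇒ T * a * a ⇒ F * a * a ⇒ a * a * a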